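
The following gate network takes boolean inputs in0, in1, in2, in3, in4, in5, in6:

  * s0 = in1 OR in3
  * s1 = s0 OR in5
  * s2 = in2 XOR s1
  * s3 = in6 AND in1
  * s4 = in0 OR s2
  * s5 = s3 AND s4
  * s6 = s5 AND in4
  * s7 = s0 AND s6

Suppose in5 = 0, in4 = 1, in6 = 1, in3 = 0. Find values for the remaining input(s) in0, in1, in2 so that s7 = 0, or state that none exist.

s7 = s0 AND s6 must be 0, so at least one of s0, s6 is 0.
Check with in5 = 0, in4 = 1, in6 = 1, in3 = 0 and in0=0, in1=1, in2=1:
s0 = in1 OR in3 = 1 OR 0 = 1
s1 = s0 OR in5 = 1 OR 0 = 1
s2 = in2 XOR s1 = 1 XOR 1 = 0
s3 = in6 AND in1 = 1 AND 1 = 1
s4 = in0 OR s2 = 0 OR 0 = 0
s5 = s3 AND s4 = 1 AND 0 = 0
s6 = s5 AND in4 = 0 AND 1 = 0
s7 = s0 AND s6 = 1 AND 0 = 0
So s7 = 0.

in0=0, in1=1, in2=1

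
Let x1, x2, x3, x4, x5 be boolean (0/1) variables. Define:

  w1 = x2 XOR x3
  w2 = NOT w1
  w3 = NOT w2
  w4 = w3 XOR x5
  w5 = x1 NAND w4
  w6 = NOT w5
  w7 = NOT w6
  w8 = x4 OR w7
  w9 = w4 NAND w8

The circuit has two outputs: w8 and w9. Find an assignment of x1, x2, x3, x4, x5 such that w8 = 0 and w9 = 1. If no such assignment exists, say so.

Check with x1=1, x2=0, x3=0, x4=0, x5=1:
w1 = x2 XOR x3 = 0 XOR 0 = 0
w2 = NOT w1 = NOT 0 = 1
w3 = NOT w2 = NOT 1 = 0
w4 = w3 XOR x5 = 0 XOR 1 = 1
w5 = x1 NAND w4 = 1 NAND 1 = 0
w6 = NOT w5 = NOT 0 = 1
w7 = NOT w6 = NOT 1 = 0
w8 = x4 OR w7 = 0 OR 0 = 0
w9 = w4 NAND w8 = 1 NAND 0 = 1
So w8 = 0 and w9 = 1.

x1=1, x2=0, x3=0, x4=0, x5=1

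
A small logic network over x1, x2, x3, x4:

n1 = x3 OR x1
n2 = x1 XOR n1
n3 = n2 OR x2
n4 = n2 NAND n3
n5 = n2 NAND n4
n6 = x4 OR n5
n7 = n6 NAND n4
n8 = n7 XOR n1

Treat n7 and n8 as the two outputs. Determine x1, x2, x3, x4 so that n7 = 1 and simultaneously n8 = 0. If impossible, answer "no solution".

x1=0, x2=0, x3=1, x4=0

Check with x1=0, x2=0, x3=1, x4=0:
n1 = x3 OR x1 = 1 OR 0 = 1
n2 = x1 XOR n1 = 0 XOR 1 = 1
n3 = n2 OR x2 = 1 OR 0 = 1
n4 = n2 NAND n3 = 1 NAND 1 = 0
n5 = n2 NAND n4 = 1 NAND 0 = 1
n6 = x4 OR n5 = 0 OR 1 = 1
n7 = n6 NAND n4 = 1 NAND 0 = 1
n8 = n7 XOR n1 = 1 XOR 1 = 0
So n7 = 1 and n8 = 0.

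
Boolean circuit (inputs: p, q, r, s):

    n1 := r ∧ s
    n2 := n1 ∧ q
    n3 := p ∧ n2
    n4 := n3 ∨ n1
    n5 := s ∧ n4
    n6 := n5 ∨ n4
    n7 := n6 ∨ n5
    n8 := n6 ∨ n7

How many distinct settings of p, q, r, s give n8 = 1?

n8 = n6 ∨ n7 must be 1, so at least one of n6, n7 is 1.
Enumerating the 16 input combinations, 4 give n8 = 1 and 12 give n8 = 0.

4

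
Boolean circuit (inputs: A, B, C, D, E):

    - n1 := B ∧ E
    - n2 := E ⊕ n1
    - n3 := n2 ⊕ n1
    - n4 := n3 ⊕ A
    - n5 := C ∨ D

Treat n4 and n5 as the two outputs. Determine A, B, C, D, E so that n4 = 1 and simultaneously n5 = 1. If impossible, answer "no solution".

Check with A=1, B=1, C=1, D=0, E=0:
n1 = B ∧ E = 1 ∧ 0 = 0
n2 = E ⊕ n1 = 0 ⊕ 0 = 0
n3 = n2 ⊕ n1 = 0 ⊕ 0 = 0
n4 = n3 ⊕ A = 0 ⊕ 1 = 1
n5 = C ∨ D = 1 ∨ 0 = 1
So n4 = 1 and n5 = 1.

A=1, B=1, C=1, D=0, E=0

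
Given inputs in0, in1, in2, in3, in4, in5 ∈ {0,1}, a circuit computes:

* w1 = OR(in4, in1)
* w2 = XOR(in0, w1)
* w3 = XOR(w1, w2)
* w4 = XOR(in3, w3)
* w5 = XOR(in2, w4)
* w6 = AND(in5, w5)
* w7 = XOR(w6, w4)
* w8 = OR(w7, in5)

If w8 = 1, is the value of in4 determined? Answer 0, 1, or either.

Both values of in4 occur among assignments with w8 = 1:
  in4=0: in0=0, in1=0, in2=0, in3=0, in4=0, in5=1
  in4=1: in0=0, in1=0, in2=0, in3=0, in4=1, in5=1

either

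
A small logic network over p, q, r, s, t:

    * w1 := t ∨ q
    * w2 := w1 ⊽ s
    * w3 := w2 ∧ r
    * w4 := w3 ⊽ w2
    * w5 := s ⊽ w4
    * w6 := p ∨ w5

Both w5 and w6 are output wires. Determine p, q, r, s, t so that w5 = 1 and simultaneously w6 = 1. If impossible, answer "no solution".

Check with p=1, q=0, r=0, s=0, t=0:
w1 = t ∨ q = 0 ∨ 0 = 0
w2 = w1 ⊽ s = 0 ⊽ 0 = 1
w3 = w2 ∧ r = 1 ∧ 0 = 0
w4 = w3 ⊽ w2 = 0 ⊽ 1 = 0
w5 = s ⊽ w4 = 0 ⊽ 0 = 1
w6 = p ∨ w5 = 1 ∨ 1 = 1
So w5 = 1 and w6 = 1.

p=1, q=0, r=0, s=0, t=0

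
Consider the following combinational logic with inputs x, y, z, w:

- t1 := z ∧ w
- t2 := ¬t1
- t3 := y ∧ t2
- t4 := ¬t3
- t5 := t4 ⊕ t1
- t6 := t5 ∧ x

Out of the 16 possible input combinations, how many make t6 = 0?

t6 = t5 ∧ x must be 0, so at least one of t5, x is 0.
Enumerating the 16 input combinations, 13 give t6 = 0 and 3 give t6 = 1.

13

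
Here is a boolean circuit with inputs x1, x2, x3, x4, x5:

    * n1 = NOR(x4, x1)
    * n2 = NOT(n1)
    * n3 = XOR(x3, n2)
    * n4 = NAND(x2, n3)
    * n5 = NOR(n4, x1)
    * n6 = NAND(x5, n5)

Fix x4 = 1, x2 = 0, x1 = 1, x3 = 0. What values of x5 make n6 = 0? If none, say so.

With x4 = 1, x2 = 0, x1 = 1, x3 = 0 fixed, none of the 2 settings of x5 give n6 = 0.
For example, with x5=1:
n1 = NOR(x4, x1) = NOR(1, 1) = 0
n2 = NOT(n1) = NOT 0 = 1
n3 = XOR(x3, n2) = XOR(0, 1) = 1
n4 = NAND(x2, n3) = NAND(0, 1) = 1
n5 = NOR(n4, x1) = NOR(1, 1) = 0
n6 = NAND(x5, n5) = NAND(1, 0) = 1
giving n6 = 1 ≠ 0.

no solution exists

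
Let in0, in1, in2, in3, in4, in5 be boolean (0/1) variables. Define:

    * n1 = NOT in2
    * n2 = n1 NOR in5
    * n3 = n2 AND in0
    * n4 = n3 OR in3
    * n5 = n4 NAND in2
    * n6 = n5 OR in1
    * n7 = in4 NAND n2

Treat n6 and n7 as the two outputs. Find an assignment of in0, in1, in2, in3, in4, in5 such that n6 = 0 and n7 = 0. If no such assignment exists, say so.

in0=1 in1=0 in2=1 in3=0 in4=1 in5=0

Check with in0=1 in1=0 in2=1 in3=0 in4=1 in5=0:
n1 = NOT in2 = NOT 1 = 0
n2 = n1 NOR in5 = 0 NOR 0 = 1
n3 = n2 AND in0 = 1 AND 1 = 1
n4 = n3 OR in3 = 1 OR 0 = 1
n5 = n4 NAND in2 = 1 NAND 1 = 0
n6 = n5 OR in1 = 0 OR 0 = 0
n7 = in4 NAND n2 = 1 NAND 1 = 0
So n6 = 0 and n7 = 0.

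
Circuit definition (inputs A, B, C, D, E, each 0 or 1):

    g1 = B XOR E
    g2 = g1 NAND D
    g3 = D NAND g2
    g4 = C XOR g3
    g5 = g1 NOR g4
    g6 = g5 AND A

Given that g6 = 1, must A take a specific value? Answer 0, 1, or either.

1

g6 = g5 AND A must be 1, so both g5 = 1 and A = 1.
g5 = g1 NOR g4 must be 1, so both g1 = 0 and g4 = 0.
Every assignment with g6 = 1 has A = 1; there are 4 such assignment(s).
  A=1, B=0, C=0, D=1, E=0
  A=1, B=0, C=1, D=0, E=0
  A=1, B=1, C=0, D=1, E=1
  A=1, B=1, C=1, D=0, E=1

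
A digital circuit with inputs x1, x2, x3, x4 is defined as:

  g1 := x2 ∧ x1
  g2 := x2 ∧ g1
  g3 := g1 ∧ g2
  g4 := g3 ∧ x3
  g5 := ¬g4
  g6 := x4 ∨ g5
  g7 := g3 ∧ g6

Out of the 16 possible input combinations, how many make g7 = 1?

3

g7 = g3 ∧ g6 must be 1, so both g3 = 1 and g6 = 1.
g3 = g1 ∧ g2 must be 1, so both g1 = 1 and g2 = 1.
Enumerating the 16 input combinations, 3 give g7 = 1 and 13 give g7 = 0.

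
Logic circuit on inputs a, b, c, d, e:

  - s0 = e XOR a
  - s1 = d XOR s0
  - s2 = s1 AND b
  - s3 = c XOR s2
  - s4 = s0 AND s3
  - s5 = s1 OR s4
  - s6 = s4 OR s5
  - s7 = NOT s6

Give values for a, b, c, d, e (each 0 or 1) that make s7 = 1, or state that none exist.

a=0 b=1 c=0 d=0 e=0

Check with a=0 b=1 c=0 d=0 e=0:
s0 = e XOR a = 0 XOR 0 = 0
s1 = d XOR s0 = 0 XOR 0 = 0
s2 = s1 AND b = 0 AND 1 = 0
s3 = c XOR s2 = 0 XOR 0 = 0
s4 = s0 AND s3 = 0 AND 0 = 0
s5 = s1 OR s4 = 0 OR 0 = 0
s6 = s4 OR s5 = 0 OR 0 = 0
s7 = NOT s6 = NOT 0 = 1
So s7 = 1 as required.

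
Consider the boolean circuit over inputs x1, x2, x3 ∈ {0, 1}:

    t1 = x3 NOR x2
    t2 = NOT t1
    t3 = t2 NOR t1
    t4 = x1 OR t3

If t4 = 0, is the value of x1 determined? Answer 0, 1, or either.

t4 = x1 OR t3 must be 0, so both x1 = 0 and t3 = 0.
t3 = t2 NOR t1 must be 0, so at least one of t2, t1 is 1.
Every assignment with t4 = 0 has x1 = 0; there are 4 such assignment(s).
  x1=0, x2=0, x3=0
  x1=0, x2=0, x3=1
  x1=0, x2=1, x3=0
  x1=0, x2=1, x3=1

0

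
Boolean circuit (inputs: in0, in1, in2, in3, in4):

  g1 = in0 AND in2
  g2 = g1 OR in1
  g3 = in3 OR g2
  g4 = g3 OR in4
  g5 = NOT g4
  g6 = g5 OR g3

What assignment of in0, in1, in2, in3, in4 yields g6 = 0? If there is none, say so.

in0=0 in1=0 in2=0 in3=0 in4=1

g6 = g5 OR g3 must be 0, so both g5 = 0 and g3 = 0.
g5 = NOT g4 must be 0, so g4 = 1.
g3 = in3 OR g2 must be 0, so both in3 = 0 and g2 = 0.
Check with in0=0 in1=0 in2=0 in3=0 in4=1:
g1 = in0 AND in2 = 0 AND 0 = 0
g2 = g1 OR in1 = 0 OR 0 = 0
g3 = in3 OR g2 = 0 OR 0 = 0
g4 = g3 OR in4 = 0 OR 1 = 1
g5 = NOT g4 = NOT 1 = 0
g6 = g5 OR g3 = 0 OR 0 = 0
So g6 = 0 as required.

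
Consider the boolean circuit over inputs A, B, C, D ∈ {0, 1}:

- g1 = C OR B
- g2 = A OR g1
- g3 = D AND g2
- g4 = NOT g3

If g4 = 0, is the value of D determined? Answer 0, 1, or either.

1

g4 = NOT g3 must be 0, so g3 = 1.
Every assignment with g4 = 0 has D = 1; there are 7 such assignment(s).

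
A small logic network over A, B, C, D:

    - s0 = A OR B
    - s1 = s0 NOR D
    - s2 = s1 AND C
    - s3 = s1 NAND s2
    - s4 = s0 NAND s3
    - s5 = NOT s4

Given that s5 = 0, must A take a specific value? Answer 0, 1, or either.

0

s5 = NOT s4 must be 0, so s4 = 1.
Every assignment with s5 = 0 has A = 0; there are 4 such assignment(s).
  A=0, B=0, C=0, D=0
  A=0, B=0, C=0, D=1
  A=0, B=0, C=1, D=0
  A=0, B=0, C=1, D=1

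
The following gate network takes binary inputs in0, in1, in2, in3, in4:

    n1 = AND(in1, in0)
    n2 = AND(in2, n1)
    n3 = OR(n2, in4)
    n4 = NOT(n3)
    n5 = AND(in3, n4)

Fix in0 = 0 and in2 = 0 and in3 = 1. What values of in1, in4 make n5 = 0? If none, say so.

n5 = AND(in3, n4) must be 0, so at least one of in3, n4 is 0.
Check with in0 = 0 and in2 = 0 and in3 = 1 and in1=0, in4=1:
n1 = AND(in1, in0) = AND(0, 0) = 0
n2 = AND(in2, n1) = AND(0, 0) = 0
n3 = OR(n2, in4) = OR(0, 1) = 1
n4 = NOT(n3) = NOT 1 = 0
n5 = AND(in3, n4) = AND(1, 0) = 0
So n5 = 0.

in1=0, in4=1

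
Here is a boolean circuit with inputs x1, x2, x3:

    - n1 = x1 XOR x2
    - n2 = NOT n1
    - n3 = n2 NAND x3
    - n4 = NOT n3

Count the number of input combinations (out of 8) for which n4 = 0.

6

n4 = NOT n3 must be 0, so n3 = 1.
n3 = n2 NAND x3 must be 1, so at least one of n2, x3 is 0.
Satisfying assignments:
  x1=0, x2=0, x3=0
  x1=0, x2=1, x3=0
  x1=0, x2=1, x3=1
  x1=1, x2=0, x3=0
  x1=1, x2=0, x3=1
  x1=1, x2=1, x3=0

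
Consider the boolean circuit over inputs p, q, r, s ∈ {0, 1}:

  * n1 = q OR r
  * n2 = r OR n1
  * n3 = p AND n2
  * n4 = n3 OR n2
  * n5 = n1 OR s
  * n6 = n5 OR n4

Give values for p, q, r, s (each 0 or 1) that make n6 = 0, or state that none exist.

n6 = n5 OR n4 must be 0, so both n5 = 0 and n4 = 0.
n5 = n1 OR s must be 0, so both n1 = 0 and s = 0.
Check with p=1, q=0, r=0, s=0:
n1 = q OR r = 0 OR 0 = 0
n2 = r OR n1 = 0 OR 0 = 0
n3 = p AND n2 = 1 AND 0 = 0
n4 = n3 OR n2 = 0 OR 0 = 0
n5 = n1 OR s = 0 OR 0 = 0
n6 = n5 OR n4 = 0 OR 0 = 0
So n6 = 0 as required.

p=1, q=0, r=0, s=0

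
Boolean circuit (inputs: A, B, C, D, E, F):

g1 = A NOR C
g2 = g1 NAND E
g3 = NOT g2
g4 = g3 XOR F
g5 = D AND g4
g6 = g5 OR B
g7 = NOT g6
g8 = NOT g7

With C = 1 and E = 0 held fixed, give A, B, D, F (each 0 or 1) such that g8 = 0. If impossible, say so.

g8 = NOT g7 must be 0, so g7 = 1.
g7 = NOT g6 must be 1, so g6 = 0.
Check with C = 1 and E = 0 and A=1, B=0, D=0, F=0:
g1 = A NOR C = 1 NOR 1 = 0
g2 = g1 NAND E = 0 NAND 0 = 1
g3 = NOT g2 = NOT 1 = 0
g4 = g3 XOR F = 0 XOR 0 = 0
g5 = D AND g4 = 0 AND 0 = 0
g6 = g5 OR B = 0 OR 0 = 0
g7 = NOT g6 = NOT 0 = 1
g8 = NOT g7 = NOT 1 = 0
So g8 = 0.

A=1 B=0 D=0 F=0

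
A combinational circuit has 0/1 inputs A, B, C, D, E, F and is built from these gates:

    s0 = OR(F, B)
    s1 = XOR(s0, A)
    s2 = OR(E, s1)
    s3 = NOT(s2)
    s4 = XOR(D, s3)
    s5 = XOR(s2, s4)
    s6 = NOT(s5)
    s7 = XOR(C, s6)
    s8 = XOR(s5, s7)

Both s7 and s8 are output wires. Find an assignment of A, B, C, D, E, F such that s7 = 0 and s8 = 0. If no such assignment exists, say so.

A=1, B=1, C=1, D=1, E=0, F=0

Check with A=1, B=1, C=1, D=1, E=0, F=0:
s0 = OR(F, B) = OR(0, 1) = 1
s1 = XOR(s0, A) = XOR(1, 1) = 0
s2 = OR(E, s1) = OR(0, 0) = 0
s3 = NOT(s2) = NOT 0 = 1
s4 = XOR(D, s3) = XOR(1, 1) = 0
s5 = XOR(s2, s4) = XOR(0, 0) = 0
s6 = NOT(s5) = NOT 0 = 1
s7 = XOR(C, s6) = XOR(1, 1) = 0
s8 = XOR(s5, s7) = XOR(0, 0) = 0
So s7 = 0 and s8 = 0.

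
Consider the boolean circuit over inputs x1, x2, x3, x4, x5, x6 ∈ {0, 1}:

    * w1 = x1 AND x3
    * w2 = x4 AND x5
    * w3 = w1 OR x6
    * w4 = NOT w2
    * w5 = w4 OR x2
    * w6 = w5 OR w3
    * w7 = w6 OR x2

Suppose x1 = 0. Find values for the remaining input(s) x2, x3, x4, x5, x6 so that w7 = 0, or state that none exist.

x2=0 x3=1 x4=1 x5=1 x6=0

w7 = w6 OR x2 must be 0, so both w6 = 0 and x2 = 0.
w6 = w5 OR w3 must be 0, so both w5 = 0 and w3 = 0.
Check with x1 = 0 and x2=0, x3=1, x4=1, x5=1, x6=0:
w1 = x1 AND x3 = 0 AND 1 = 0
w2 = x4 AND x5 = 1 AND 1 = 1
w3 = w1 OR x6 = 0 OR 0 = 0
w4 = NOT w2 = NOT 1 = 0
w5 = w4 OR x2 = 0 OR 0 = 0
w6 = w5 OR w3 = 0 OR 0 = 0
w7 = w6 OR x2 = 0 OR 0 = 0
So w7 = 0.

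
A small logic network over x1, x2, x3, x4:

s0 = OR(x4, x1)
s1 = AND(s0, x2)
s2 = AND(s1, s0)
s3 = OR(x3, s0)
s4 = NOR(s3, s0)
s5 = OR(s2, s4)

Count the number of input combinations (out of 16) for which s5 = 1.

s5 = OR(s2, s4) must be 1, so at least one of s2, s4 is 1.
Enumerating the 16 input combinations, 8 give s5 = 1 and 8 give s5 = 0.

8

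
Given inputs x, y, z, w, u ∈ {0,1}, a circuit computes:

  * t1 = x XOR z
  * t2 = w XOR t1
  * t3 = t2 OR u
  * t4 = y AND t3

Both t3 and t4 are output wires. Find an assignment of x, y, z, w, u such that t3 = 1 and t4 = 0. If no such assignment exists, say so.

Check with x=1, y=0, z=0, w=0, u=0:
t1 = x XOR z = 1 XOR 0 = 1
t2 = w XOR t1 = 0 XOR 1 = 1
t3 = t2 OR u = 1 OR 0 = 1
t4 = y AND t3 = 0 AND 1 = 0
So t3 = 1 and t4 = 0.

x=1, y=0, z=0, w=0, u=0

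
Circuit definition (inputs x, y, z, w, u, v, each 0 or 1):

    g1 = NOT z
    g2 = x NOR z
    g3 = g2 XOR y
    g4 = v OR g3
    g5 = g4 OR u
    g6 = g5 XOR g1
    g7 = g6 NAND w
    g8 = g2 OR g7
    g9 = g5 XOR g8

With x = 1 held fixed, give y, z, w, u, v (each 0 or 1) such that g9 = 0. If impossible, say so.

y=0, z=0, w=1, u=1, v=1

Check with x = 1 and y=0, z=0, w=1, u=1, v=1:
g1 = NOT z = NOT 0 = 1
g2 = x NOR z = 1 NOR 0 = 0
g3 = g2 XOR y = 0 XOR 0 = 0
g4 = v OR g3 = 1 OR 0 = 1
g5 = g4 OR u = 1 OR 1 = 1
g6 = g5 XOR g1 = 1 XOR 1 = 0
g7 = g6 NAND w = 0 NAND 1 = 1
g8 = g2 OR g7 = 0 OR 1 = 1
g9 = g5 XOR g8 = 1 XOR 1 = 0
So g9 = 0.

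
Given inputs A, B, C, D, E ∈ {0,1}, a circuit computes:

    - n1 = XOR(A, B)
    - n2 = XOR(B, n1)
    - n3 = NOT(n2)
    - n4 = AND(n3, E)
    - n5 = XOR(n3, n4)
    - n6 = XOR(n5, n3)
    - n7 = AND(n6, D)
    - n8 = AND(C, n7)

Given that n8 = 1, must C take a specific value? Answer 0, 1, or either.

1

n8 = AND(C, n7) must be 1, so both C = 1 and n7 = 1.
Every assignment with n8 = 1 has C = 1; there are 2 such assignment(s).
  A=0, B=0, C=1, D=1, E=1
  A=0, B=1, C=1, D=1, E=1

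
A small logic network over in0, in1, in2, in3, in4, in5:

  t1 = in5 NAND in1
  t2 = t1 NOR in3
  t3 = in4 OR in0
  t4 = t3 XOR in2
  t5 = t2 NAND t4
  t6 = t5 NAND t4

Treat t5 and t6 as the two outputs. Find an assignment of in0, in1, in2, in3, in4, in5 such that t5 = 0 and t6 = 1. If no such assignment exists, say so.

in0=1 in1=1 in2=0 in3=0 in4=0 in5=1

Check with in0=1 in1=1 in2=0 in3=0 in4=0 in5=1:
t1 = in5 NAND in1 = 1 NAND 1 = 0
t2 = t1 NOR in3 = 0 NOR 0 = 1
t3 = in4 OR in0 = 0 OR 1 = 1
t4 = t3 XOR in2 = 1 XOR 0 = 1
t5 = t2 NAND t4 = 1 NAND 1 = 0
t6 = t5 NAND t4 = 0 NAND 1 = 1
So t5 = 0 and t6 = 1.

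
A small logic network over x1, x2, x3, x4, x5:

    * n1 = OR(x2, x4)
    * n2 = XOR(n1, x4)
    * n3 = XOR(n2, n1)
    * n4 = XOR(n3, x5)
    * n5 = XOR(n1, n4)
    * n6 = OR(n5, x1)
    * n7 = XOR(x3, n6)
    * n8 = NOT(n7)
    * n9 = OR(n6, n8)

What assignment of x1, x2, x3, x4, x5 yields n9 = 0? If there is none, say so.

Check with x1=0 x2=0 x3=1 x4=1 x5=0:
n1 = OR(x2, x4) = OR(0, 1) = 1
n2 = XOR(n1, x4) = XOR(1, 1) = 0
n3 = XOR(n2, n1) = XOR(0, 1) = 1
n4 = XOR(n3, x5) = XOR(1, 0) = 1
n5 = XOR(n1, n4) = XOR(1, 1) = 0
n6 = OR(n5, x1) = OR(0, 0) = 0
n7 = XOR(x3, n6) = XOR(1, 0) = 1
n8 = NOT(n7) = NOT 1 = 0
n9 = OR(n6, n8) = OR(0, 0) = 0
So n9 = 0 as required.

x1=0 x2=0 x3=1 x4=1 x5=0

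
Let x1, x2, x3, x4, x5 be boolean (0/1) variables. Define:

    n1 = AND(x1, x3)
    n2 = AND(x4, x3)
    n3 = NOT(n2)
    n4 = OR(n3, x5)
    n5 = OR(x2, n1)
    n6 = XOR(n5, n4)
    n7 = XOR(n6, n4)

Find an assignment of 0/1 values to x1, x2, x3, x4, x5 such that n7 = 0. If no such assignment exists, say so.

x1=0 x2=0 x3=0 x4=1 x5=1

Check with x1=0 x2=0 x3=0 x4=1 x5=1:
n1 = AND(x1, x3) = AND(0, 0) = 0
n2 = AND(x4, x3) = AND(1, 0) = 0
n3 = NOT(n2) = NOT 0 = 1
n4 = OR(n3, x5) = OR(1, 1) = 1
n5 = OR(x2, n1) = OR(0, 0) = 0
n6 = XOR(n5, n4) = XOR(0, 1) = 1
n7 = XOR(n6, n4) = XOR(1, 1) = 0
So n7 = 0 as required.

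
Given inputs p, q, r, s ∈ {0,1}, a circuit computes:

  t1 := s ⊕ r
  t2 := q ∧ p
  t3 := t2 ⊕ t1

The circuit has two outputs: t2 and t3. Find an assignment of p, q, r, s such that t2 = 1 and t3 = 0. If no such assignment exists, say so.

p=1, q=1, r=0, s=1

Check with p=1, q=1, r=0, s=1:
t1 = s ⊕ r = 1 ⊕ 0 = 1
t2 = q ∧ p = 1 ∧ 1 = 1
t3 = t2 ⊕ t1 = 1 ⊕ 1 = 0
So t2 = 1 and t3 = 0.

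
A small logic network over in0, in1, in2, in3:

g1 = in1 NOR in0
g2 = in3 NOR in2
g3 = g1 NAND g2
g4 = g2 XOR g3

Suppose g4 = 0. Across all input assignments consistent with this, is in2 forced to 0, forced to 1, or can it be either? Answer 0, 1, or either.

0

g4 = g2 XOR g3 must be 0, so g2 and g3 are equal.
Every assignment with g4 = 0 has in2 = 0; there are 3 such assignment(s).
  in0=0, in1=1, in2=0, in3=0
  in0=1, in1=0, in2=0, in3=0
  in0=1, in1=1, in2=0, in3=0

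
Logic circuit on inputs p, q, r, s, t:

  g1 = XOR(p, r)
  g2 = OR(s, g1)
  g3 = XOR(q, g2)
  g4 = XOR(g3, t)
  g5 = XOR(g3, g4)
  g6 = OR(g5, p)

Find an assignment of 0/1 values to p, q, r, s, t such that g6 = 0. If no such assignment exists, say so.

p=0, q=0, r=1, s=1, t=0

g6 = OR(g5, p) must be 0, so both g5 = 0 and p = 0.
g5 = XOR(g3, g4) must be 0, so g3 and g4 are equal.
Check with p=0, q=0, r=1, s=1, t=0:
g1 = XOR(p, r) = XOR(0, 1) = 1
g2 = OR(s, g1) = OR(1, 1) = 1
g3 = XOR(q, g2) = XOR(0, 1) = 1
g4 = XOR(g3, t) = XOR(1, 0) = 1
g5 = XOR(g3, g4) = XOR(1, 1) = 0
g6 = OR(g5, p) = OR(0, 0) = 0
So g6 = 0 as required.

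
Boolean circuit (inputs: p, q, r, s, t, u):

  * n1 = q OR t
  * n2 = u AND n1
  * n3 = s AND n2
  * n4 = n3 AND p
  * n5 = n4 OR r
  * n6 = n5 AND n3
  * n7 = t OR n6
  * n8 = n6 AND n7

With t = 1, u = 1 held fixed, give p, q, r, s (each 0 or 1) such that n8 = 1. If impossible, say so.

Check with t = 1, u = 1 and p=1, q=1, r=1, s=1:
n1 = q OR t = 1 OR 1 = 1
n2 = u AND n1 = 1 AND 1 = 1
n3 = s AND n2 = 1 AND 1 = 1
n4 = n3 AND p = 1 AND 1 = 1
n5 = n4 OR r = 1 OR 1 = 1
n6 = n5 AND n3 = 1 AND 1 = 1
n7 = t OR n6 = 1 OR 1 = 1
n8 = n6 AND n7 = 1 AND 1 = 1
So n8 = 1.

p=1, q=1, r=1, s=1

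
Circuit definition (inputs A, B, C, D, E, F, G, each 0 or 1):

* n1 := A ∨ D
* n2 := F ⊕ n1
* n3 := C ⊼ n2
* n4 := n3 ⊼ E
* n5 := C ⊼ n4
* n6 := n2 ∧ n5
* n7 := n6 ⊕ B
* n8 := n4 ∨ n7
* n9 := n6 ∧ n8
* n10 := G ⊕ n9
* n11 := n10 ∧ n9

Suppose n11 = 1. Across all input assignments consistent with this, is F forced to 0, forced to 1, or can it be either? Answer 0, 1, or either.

Both values of F occur among assignments with n11 = 1:
  F=0: A=0, B=0, C=0, D=1, E=0, F=0, G=0
  F=1: A=0, B=0, C=0, D=0, E=0, F=1, G=0

either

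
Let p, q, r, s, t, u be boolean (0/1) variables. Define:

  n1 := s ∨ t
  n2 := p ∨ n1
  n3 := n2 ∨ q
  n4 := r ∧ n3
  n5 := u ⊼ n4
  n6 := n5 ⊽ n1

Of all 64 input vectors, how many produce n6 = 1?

3

n6 = n5 ⊽ n1 must be 1, so both n5 = 0 and n1 = 0.
n5 = u ⊼ n4 must be 0, so both u = 1 and n4 = 1.
Satisfying assignments:
  p=0, q=1, r=1, s=0, t=0, u=1
  p=1, q=0, r=1, s=0, t=0, u=1
  p=1, q=1, r=1, s=0, t=0, u=1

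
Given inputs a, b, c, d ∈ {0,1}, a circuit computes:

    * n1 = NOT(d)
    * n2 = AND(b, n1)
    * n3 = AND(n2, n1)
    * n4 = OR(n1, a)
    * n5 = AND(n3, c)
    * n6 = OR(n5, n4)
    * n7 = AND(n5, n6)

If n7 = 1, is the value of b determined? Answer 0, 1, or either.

n7 = AND(n5, n6) must be 1, so both n5 = 1 and n6 = 1.
Every assignment with n7 = 1 has b = 1; there are 2 such assignment(s).
  a=0, b=1, c=1, d=0
  a=1, b=1, c=1, d=0

1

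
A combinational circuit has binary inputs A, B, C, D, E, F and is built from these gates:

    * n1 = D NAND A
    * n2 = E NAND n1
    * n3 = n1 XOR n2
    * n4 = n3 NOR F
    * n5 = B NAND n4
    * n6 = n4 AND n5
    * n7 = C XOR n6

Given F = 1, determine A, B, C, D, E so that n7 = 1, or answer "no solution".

n7 = C XOR n6 must be 1, so C and n6 differ.
Check with F = 1 and A=1, B=1, C=1, D=1, E=1:
n1 = D NAND A = 1 NAND 1 = 0
n2 = E NAND n1 = 1 NAND 0 = 1
n3 = n1 XOR n2 = 0 XOR 1 = 1
n4 = n3 NOR F = 1 NOR 1 = 0
n5 = B NAND n4 = 1 NAND 0 = 1
n6 = n4 AND n5 = 0 AND 1 = 0
n7 = C XOR n6 = 1 XOR 0 = 1
So n7 = 1.

A=1, B=1, C=1, D=1, E=1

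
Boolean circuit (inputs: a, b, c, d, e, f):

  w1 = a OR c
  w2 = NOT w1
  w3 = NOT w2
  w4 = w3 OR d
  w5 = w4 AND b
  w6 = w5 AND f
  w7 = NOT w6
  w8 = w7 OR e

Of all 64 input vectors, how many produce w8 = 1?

57

w8 = w7 OR e must be 1, so at least one of w7, e is 1.
Enumerating the 64 input combinations, 57 give w8 = 1 and 7 give w8 = 0.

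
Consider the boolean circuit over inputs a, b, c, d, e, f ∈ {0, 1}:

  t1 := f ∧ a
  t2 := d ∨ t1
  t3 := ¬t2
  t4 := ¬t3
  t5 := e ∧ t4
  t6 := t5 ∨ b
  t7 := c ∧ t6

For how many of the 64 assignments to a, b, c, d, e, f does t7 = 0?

t7 = c ∧ t6 must be 0, so at least one of c, t6 is 0.
Enumerating the 64 input combinations, 43 give t7 = 0 and 21 give t7 = 1.

43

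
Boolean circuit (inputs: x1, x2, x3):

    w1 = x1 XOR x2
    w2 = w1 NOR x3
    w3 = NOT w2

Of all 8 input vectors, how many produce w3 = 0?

w3 = NOT w2 must be 0, so w2 = 1.
w2 = w1 NOR x3 must be 1, so both w1 = 0 and x3 = 0.
Enumerating the 8 input combinations, 2 give w3 = 0 and 6 give w3 = 1.

2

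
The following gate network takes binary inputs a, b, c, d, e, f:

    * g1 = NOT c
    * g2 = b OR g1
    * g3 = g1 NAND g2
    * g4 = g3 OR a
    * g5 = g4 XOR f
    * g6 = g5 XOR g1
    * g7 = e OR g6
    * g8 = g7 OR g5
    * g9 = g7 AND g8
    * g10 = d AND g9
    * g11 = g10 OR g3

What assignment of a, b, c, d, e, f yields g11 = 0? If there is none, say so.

g11 = g10 OR g3 must be 0, so both g10 = 0 and g3 = 0.
Check with a=1 b=0 c=0 d=0 e=0 f=0:
g1 = NOT c = NOT 0 = 1
g2 = b OR g1 = 0 OR 1 = 1
g3 = g1 NAND g2 = 1 NAND 1 = 0
g4 = g3 OR a = 0 OR 1 = 1
g5 = g4 XOR f = 1 XOR 0 = 1
g6 = g5 XOR g1 = 1 XOR 1 = 0
g7 = e OR g6 = 0 OR 0 = 0
g8 = g7 OR g5 = 0 OR 1 = 1
g9 = g7 AND g8 = 0 AND 1 = 0
g10 = d AND g9 = 0 AND 0 = 0
g11 = g10 OR g3 = 0 OR 0 = 0
So g11 = 0 as required.

a=1 b=0 c=0 d=0 e=0 f=0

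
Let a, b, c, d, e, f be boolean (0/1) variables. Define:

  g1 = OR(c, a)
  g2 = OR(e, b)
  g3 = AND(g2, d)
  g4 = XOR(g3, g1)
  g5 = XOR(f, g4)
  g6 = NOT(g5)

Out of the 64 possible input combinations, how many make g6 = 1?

g6 = NOT(g5) must be 1, so g5 = 0.
Enumerating the 64 input combinations, 32 give g6 = 1 and 32 give g6 = 0.

32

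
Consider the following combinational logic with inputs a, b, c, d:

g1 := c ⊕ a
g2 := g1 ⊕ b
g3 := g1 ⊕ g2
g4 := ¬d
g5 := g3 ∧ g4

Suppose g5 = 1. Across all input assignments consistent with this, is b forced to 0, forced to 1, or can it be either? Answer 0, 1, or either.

g5 = g3 ∧ g4 must be 1, so both g3 = 1 and g4 = 1.
Every assignment with g5 = 1 has b = 1; there are 4 such assignment(s).
  a=0, b=1, c=0, d=0
  a=0, b=1, c=1, d=0
  a=1, b=1, c=0, d=0
  a=1, b=1, c=1, d=0

1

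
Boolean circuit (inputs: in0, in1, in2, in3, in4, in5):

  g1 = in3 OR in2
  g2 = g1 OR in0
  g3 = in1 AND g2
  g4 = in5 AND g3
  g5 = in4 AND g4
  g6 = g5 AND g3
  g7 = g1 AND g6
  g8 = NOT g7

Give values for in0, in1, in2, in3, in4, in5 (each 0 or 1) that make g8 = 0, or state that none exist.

in0=1 in1=1 in2=0 in3=1 in4=1 in5=1

g8 = NOT g7 must be 0, so g7 = 1.
Check with in0=1 in1=1 in2=0 in3=1 in4=1 in5=1:
g1 = in3 OR in2 = 1 OR 0 = 1
g2 = g1 OR in0 = 1 OR 1 = 1
g3 = in1 AND g2 = 1 AND 1 = 1
g4 = in5 AND g3 = 1 AND 1 = 1
g5 = in4 AND g4 = 1 AND 1 = 1
g6 = g5 AND g3 = 1 AND 1 = 1
g7 = g1 AND g6 = 1 AND 1 = 1
g8 = NOT g7 = NOT 1 = 0
So g8 = 0 as required.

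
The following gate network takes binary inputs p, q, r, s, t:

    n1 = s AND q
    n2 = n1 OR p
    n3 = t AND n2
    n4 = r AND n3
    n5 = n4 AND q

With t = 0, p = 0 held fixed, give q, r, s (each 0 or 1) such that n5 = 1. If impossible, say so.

With t = 0, p = 0 fixed, none of the 8 settings of q, r, s give n5 = 1.
For example, with q=1, r=0, s=0:
n1 = s AND q = 0 AND 1 = 0
n2 = n1 OR p = 0 OR 0 = 0
n3 = t AND n2 = 0 AND 0 = 0
n4 = r AND n3 = 0 AND 0 = 0
n5 = n4 AND q = 0 AND 1 = 0
giving n5 = 0 ≠ 1.

no solution exists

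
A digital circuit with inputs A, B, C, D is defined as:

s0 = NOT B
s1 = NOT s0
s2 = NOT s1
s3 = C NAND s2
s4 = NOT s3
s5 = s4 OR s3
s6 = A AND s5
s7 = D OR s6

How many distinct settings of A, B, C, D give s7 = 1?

s7 = D OR s6 must be 1, so at least one of D, s6 is 1.
Enumerating the 16 input combinations, 12 give s7 = 1 and 4 give s7 = 0.

12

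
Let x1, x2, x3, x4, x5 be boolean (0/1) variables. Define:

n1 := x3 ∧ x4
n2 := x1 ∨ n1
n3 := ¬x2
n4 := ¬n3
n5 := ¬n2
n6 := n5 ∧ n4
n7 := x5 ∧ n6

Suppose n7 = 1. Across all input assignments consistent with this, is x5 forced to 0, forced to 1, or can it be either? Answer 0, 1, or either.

n7 = x5 ∧ n6 must be 1, so both x5 = 1 and n6 = 1.
Every assignment with n7 = 1 has x5 = 1; there are 3 such assignment(s).
  x1=0, x2=1, x3=0, x4=0, x5=1
  x1=0, x2=1, x3=0, x4=1, x5=1
  x1=0, x2=1, x3=1, x4=0, x5=1

1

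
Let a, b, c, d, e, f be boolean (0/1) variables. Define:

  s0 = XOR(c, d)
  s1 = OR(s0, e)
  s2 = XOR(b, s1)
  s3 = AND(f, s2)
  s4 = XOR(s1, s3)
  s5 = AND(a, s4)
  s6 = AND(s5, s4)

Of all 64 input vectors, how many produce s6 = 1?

s6 = AND(s5, s4) must be 1, so both s5 = 1 and s4 = 1.
Enumerating the 64 input combinations, 20 give s6 = 1 and 44 give s6 = 0.

20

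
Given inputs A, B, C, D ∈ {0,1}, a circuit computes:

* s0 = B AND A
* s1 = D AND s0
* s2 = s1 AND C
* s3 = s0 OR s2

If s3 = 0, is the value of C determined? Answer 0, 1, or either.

either

Both values of C occur among assignments with s3 = 0:
  C=0: A=0, B=0, C=0, D=0
  C=1: A=0, B=0, C=1, D=0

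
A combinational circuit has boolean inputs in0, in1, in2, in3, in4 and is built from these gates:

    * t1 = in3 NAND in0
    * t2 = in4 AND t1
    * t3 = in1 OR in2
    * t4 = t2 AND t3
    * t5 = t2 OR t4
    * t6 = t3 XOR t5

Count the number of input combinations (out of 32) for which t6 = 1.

t6 = t3 XOR t5 must be 1, so t3 and t5 differ.
Enumerating the 32 input combinations, 18 give t6 = 1 and 14 give t6 = 0.

18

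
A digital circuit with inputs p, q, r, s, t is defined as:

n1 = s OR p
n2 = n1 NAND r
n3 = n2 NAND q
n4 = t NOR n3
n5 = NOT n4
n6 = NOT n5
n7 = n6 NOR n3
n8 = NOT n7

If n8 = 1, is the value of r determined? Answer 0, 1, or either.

Both values of r occur among assignments with n8 = 1:
  r=0: p=0, q=0, r=0, s=0, t=0
  r=1: p=0, q=0, r=1, s=0, t=0

either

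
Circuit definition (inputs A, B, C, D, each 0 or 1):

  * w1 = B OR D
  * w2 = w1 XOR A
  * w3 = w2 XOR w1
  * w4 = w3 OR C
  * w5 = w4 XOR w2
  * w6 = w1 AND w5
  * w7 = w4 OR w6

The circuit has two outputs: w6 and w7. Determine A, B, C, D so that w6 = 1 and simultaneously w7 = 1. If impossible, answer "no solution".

Check with A=0, B=1, C=0, D=1:
w1 = B OR D = 1 OR 1 = 1
w2 = w1 XOR A = 1 XOR 0 = 1
w3 = w2 XOR w1 = 1 XOR 1 = 0
w4 = w3 OR C = 0 OR 0 = 0
w5 = w4 XOR w2 = 0 XOR 1 = 1
w6 = w1 AND w5 = 1 AND 1 = 1
w7 = w4 OR w6 = 0 OR 1 = 1
So w6 = 1 and w7 = 1.

A=0, B=1, C=0, D=1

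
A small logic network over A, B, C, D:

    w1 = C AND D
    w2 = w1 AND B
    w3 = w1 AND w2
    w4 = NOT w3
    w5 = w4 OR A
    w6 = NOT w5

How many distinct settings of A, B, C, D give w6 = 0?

15

w6 = NOT w5 must be 0, so w5 = 1.
Enumerating the 16 input combinations, 15 give w6 = 0 and 1 give w6 = 1.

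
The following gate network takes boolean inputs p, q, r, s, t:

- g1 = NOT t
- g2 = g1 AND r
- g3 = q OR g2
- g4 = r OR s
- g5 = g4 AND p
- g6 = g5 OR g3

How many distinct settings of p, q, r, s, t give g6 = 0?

g6 = g5 OR g3 must be 0, so both g5 = 0 and g3 = 0.
g5 = g4 AND p must be 0, so at least one of g4, p is 0.
Enumerating the 32 input combinations, 8 give g6 = 0 and 24 give g6 = 1.

8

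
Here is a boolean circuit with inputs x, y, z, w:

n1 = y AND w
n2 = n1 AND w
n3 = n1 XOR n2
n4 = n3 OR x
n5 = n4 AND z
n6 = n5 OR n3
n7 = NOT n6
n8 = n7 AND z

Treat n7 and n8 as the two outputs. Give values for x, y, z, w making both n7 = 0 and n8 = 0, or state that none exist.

x=1, y=1, z=1, w=0

Check with x=1, y=1, z=1, w=0:
n1 = y AND w = 1 AND 0 = 0
n2 = n1 AND w = 0 AND 0 = 0
n3 = n1 XOR n2 = 0 XOR 0 = 0
n4 = n3 OR x = 0 OR 1 = 1
n5 = n4 AND z = 1 AND 1 = 1
n6 = n5 OR n3 = 1 OR 0 = 1
n7 = NOT n6 = NOT 1 = 0
n8 = n7 AND z = 0 AND 1 = 0
So n7 = 0 and n8 = 0.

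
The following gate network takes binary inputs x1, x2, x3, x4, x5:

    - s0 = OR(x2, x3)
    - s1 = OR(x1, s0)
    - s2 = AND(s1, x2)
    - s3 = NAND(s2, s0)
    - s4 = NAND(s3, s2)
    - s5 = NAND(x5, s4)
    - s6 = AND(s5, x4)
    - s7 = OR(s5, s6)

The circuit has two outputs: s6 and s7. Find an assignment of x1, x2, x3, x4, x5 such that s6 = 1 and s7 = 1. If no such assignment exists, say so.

Check with x1=1, x2=1, x3=1, x4=1, x5=0:
s0 = OR(x2, x3) = OR(1, 1) = 1
s1 = OR(x1, s0) = OR(1, 1) = 1
s2 = AND(s1, x2) = AND(1, 1) = 1
s3 = NAND(s2, s0) = NAND(1, 1) = 0
s4 = NAND(s3, s2) = NAND(0, 1) = 1
s5 = NAND(x5, s4) = NAND(0, 1) = 1
s6 = AND(s5, x4) = AND(1, 1) = 1
s7 = OR(s5, s6) = OR(1, 1) = 1
So s6 = 1 and s7 = 1.

x1=1, x2=1, x3=1, x4=1, x5=0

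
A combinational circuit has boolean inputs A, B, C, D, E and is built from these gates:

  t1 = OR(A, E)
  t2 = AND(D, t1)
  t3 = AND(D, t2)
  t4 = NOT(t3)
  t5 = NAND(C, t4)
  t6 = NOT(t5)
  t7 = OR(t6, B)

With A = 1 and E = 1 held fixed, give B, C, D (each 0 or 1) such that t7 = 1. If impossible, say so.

B=1, C=0, D=1

t7 = OR(t6, B) must be 1, so at least one of t6, B is 1.
Check with A = 1 and E = 1 and B=1, C=0, D=1:
t1 = OR(A, E) = OR(1, 1) = 1
t2 = AND(D, t1) = AND(1, 1) = 1
t3 = AND(D, t2) = AND(1, 1) = 1
t4 = NOT(t3) = NOT 1 = 0
t5 = NAND(C, t4) = NAND(0, 0) = 1
t6 = NOT(t5) = NOT 1 = 0
t7 = OR(t6, B) = OR(0, 1) = 1
So t7 = 1.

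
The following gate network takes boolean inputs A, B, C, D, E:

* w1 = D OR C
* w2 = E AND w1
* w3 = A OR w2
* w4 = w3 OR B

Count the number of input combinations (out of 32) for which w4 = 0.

5

w4 = w3 OR B must be 0, so both w3 = 0 and B = 0.
w3 = A OR w2 must be 0, so both A = 0 and w2 = 0.
w2 = E AND w1 must be 0, so at least one of E, w1 is 0.
Enumerating the 32 input combinations, 5 give w4 = 0 and 27 give w4 = 1.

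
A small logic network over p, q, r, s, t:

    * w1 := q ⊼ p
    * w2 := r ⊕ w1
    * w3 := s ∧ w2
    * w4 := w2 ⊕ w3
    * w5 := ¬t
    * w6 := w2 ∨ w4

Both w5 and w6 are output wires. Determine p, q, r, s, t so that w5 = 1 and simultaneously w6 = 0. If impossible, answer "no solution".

Check with p=1, q=1, r=0, s=1, t=0:
w1 = q ⊼ p = 1 ⊼ 1 = 0
w2 = r ⊕ w1 = 0 ⊕ 0 = 0
w3 = s ∧ w2 = 1 ∧ 0 = 0
w4 = w2 ⊕ w3 = 0 ⊕ 0 = 0
w5 = ¬t = ¬0 = 1
w6 = w2 ∨ w4 = 0 ∨ 0 = 0
So w5 = 1 and w6 = 0.

p=1, q=1, r=0, s=1, t=0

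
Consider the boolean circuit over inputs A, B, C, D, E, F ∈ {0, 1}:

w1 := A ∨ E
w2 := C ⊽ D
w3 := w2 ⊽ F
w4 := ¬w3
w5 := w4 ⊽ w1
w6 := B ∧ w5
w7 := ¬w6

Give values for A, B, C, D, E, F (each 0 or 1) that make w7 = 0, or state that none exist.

A=0, B=1, C=0, D=1, E=0, F=0

w7 = ¬w6 must be 0, so w6 = 1.
Check with A=0, B=1, C=0, D=1, E=0, F=0:
w1 = A ∨ E = 0 ∨ 0 = 0
w2 = C ⊽ D = 0 ⊽ 1 = 0
w3 = w2 ⊽ F = 0 ⊽ 0 = 1
w4 = ¬w3 = ¬1 = 0
w5 = w4 ⊽ w1 = 0 ⊽ 0 = 1
w6 = B ∧ w5 = 1 ∧ 1 = 1
w7 = ¬w6 = ¬1 = 0
So w7 = 0 as required.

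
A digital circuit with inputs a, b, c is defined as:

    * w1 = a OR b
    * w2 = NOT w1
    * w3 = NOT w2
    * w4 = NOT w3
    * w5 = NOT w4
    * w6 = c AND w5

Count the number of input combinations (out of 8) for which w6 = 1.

3

w6 = c AND w5 must be 1, so both c = 1 and w5 = 1.
Enumerating the 8 input combinations, 3 give w6 = 1 and 5 give w6 = 0.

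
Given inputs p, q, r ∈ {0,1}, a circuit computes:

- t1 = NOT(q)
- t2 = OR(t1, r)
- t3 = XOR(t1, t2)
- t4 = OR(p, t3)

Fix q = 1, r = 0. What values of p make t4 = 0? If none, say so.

p=0

t4 = OR(p, t3) must be 0, so both p = 0 and t3 = 0.
Check with q = 1, r = 0 and p=0:
t1 = NOT(q) = NOT 1 = 0
t2 = OR(t1, r) = OR(0, 0) = 0
t3 = XOR(t1, t2) = XOR(0, 0) = 0
t4 = OR(p, t3) = OR(0, 0) = 0
So t4 = 0.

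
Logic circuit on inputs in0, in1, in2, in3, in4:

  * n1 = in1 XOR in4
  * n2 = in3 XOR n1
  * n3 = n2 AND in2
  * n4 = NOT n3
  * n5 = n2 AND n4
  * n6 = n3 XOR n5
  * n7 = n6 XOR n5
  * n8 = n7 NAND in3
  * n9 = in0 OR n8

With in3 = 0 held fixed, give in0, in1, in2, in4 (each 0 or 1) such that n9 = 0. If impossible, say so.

no solution exists

With in3 = 0 fixed, none of the 16 settings of in0, in1, in2, in4 give n9 = 0.
For example, with in0=0, in1=0, in2=0, in4=1:
n1 = in1 XOR in4 = 0 XOR 1 = 1
n2 = in3 XOR n1 = 0 XOR 1 = 1
n3 = n2 AND in2 = 1 AND 0 = 0
n4 = NOT n3 = NOT 0 = 1
n5 = n2 AND n4 = 1 AND 1 = 1
n6 = n3 XOR n5 = 0 XOR 1 = 1
n7 = n6 XOR n5 = 1 XOR 1 = 0
n8 = n7 NAND in3 = 0 NAND 0 = 1
n9 = in0 OR n8 = 0 OR 1 = 1
giving n9 = 1 ≠ 0.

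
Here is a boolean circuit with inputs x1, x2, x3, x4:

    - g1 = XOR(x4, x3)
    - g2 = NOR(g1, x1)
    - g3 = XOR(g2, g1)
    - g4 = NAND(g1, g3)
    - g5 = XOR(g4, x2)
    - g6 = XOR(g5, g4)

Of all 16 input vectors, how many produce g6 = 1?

8

g6 = XOR(g5, g4) must be 1, so g5 and g4 differ.
Enumerating the 16 input combinations, 8 give g6 = 1 and 8 give g6 = 0.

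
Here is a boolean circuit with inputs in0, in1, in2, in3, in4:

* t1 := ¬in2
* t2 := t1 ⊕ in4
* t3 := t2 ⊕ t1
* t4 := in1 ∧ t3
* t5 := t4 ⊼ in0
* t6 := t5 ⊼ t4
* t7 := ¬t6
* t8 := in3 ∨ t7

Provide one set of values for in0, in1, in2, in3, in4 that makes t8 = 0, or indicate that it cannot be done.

in0=1 in1=1 in2=1 in3=0 in4=1

Check with in0=1 in1=1 in2=1 in3=0 in4=1:
t1 = ¬in2 = ¬1 = 0
t2 = t1 ⊕ in4 = 0 ⊕ 1 = 1
t3 = t2 ⊕ t1 = 1 ⊕ 0 = 1
t4 = in1 ∧ t3 = 1 ∧ 1 = 1
t5 = t4 ⊼ in0 = 1 ⊼ 1 = 0
t6 = t5 ⊼ t4 = 0 ⊼ 1 = 1
t7 = ¬t6 = ¬1 = 0
t8 = in3 ∨ t7 = 0 ∨ 0 = 0
So t8 = 0 as required.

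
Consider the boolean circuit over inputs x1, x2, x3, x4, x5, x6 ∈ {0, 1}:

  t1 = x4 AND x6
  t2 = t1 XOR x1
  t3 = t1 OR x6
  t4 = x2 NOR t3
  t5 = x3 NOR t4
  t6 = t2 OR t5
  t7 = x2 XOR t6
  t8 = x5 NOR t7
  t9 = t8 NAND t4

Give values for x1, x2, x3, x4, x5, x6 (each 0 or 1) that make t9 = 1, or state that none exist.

Check with x1=1, x2=1, x3=0, x4=1, x5=0, x6=1:
t1 = x4 AND x6 = 1 AND 1 = 1
t2 = t1 XOR x1 = 1 XOR 1 = 0
t3 = t1 OR x6 = 1 OR 1 = 1
t4 = x2 NOR t3 = 1 NOR 1 = 0
t5 = x3 NOR t4 = 0 NOR 0 = 1
t6 = t2 OR t5 = 0 OR 1 = 1
t7 = x2 XOR t6 = 1 XOR 1 = 0
t8 = x5 NOR t7 = 0 NOR 0 = 1
t9 = t8 NAND t4 = 1 NAND 0 = 1
So t9 = 1 as required.

x1=1, x2=1, x3=0, x4=1, x5=0, x6=1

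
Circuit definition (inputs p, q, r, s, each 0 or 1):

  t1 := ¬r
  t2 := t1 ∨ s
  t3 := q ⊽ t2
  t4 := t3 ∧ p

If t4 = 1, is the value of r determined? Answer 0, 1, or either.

t4 = t3 ∧ p must be 1, so both t3 = 1 and p = 1.
t3 = q ⊽ t2 must be 1, so both q = 0 and t2 = 0.
Every assignment with t4 = 1 has r = 1; there are 1 such assignment(s).
  p=1, q=0, r=1, s=0

1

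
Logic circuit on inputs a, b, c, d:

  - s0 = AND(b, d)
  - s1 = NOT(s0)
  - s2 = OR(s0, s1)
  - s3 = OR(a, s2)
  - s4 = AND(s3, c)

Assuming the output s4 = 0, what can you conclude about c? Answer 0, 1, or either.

0

s4 = AND(s3, c) must be 0, so at least one of s3, c is 0.
Every assignment with s4 = 0 has c = 0; there are 8 such assignment(s).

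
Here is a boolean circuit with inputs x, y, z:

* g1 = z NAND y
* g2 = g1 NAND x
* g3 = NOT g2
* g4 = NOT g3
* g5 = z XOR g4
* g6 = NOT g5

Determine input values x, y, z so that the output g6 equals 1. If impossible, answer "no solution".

x=1, y=0, z=0

g6 = NOT g5 must be 1, so g5 = 0.
Check with x=1, y=0, z=0:
g1 = z NAND y = 0 NAND 0 = 1
g2 = g1 NAND x = 1 NAND 1 = 0
g3 = NOT g2 = NOT 0 = 1
g4 = NOT g3 = NOT 1 = 0
g5 = z XOR g4 = 0 XOR 0 = 0
g6 = NOT g5 = NOT 0 = 1
So g6 = 1 as required.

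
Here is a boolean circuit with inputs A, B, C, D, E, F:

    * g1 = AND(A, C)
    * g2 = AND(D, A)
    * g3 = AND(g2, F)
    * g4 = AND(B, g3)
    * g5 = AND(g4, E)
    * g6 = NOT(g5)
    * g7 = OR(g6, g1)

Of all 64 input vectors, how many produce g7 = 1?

g7 = OR(g6, g1) must be 1, so at least one of g6, g1 is 1.
Enumerating the 64 input combinations, 63 give g7 = 1 and 1 give g7 = 0.

63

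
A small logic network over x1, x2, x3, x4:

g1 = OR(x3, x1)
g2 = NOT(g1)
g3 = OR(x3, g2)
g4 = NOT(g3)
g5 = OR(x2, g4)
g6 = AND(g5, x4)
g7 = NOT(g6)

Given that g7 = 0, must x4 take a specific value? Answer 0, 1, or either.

1

g7 = NOT(g6) must be 0, so g6 = 1.
Every assignment with g7 = 0 has x4 = 1; there are 5 such assignment(s).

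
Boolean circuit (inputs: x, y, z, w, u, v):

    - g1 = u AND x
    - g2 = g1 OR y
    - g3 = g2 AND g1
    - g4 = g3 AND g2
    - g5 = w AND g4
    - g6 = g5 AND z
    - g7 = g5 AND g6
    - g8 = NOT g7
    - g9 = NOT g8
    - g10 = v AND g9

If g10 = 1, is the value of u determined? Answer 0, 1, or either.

1

g10 = v AND g9 must be 1, so both v = 1 and g9 = 1.
g9 = NOT g8 must be 1, so g8 = 0.
g8 = NOT g7 must be 0, so g7 = 1.
Every assignment with g10 = 1 has u = 1; there are 2 such assignment(s).
  x=1, y=0, z=1, w=1, u=1, v=1
  x=1, y=1, z=1, w=1, u=1, v=1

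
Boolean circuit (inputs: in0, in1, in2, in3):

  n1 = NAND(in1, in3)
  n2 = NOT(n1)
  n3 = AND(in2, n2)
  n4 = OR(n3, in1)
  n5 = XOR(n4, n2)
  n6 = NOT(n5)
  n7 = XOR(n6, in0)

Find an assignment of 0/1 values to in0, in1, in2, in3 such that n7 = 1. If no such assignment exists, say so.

Check with in0=0, in1=0, in2=1, in3=1:
n1 = NAND(in1, in3) = NAND(0, 1) = 1
n2 = NOT(n1) = NOT 1 = 0
n3 = AND(in2, n2) = AND(1, 0) = 0
n4 = OR(n3, in1) = OR(0, 0) = 0
n5 = XOR(n4, n2) = XOR(0, 0) = 0
n6 = NOT(n5) = NOT 0 = 1
n7 = XOR(n6, in0) = XOR(1, 0) = 1
So n7 = 1 as required.

in0=0, in1=0, in2=1, in3=1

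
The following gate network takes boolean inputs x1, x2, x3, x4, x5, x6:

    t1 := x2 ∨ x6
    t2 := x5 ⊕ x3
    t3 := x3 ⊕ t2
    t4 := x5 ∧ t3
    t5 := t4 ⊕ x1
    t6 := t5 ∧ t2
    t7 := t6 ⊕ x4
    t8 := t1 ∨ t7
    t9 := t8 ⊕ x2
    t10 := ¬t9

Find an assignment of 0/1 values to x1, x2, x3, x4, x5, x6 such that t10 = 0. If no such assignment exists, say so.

x1=0, x2=0, x3=0, x4=1, x5=0, x6=0

t10 = ¬t9 must be 0, so t9 = 1.
t9 = t8 ⊕ x2 must be 1, so t8 and x2 differ.
Check with x1=0, x2=0, x3=0, x4=1, x5=0, x6=0:
t1 = x2 ∨ x6 = 0 ∨ 0 = 0
t2 = x5 ⊕ x3 = 0 ⊕ 0 = 0
t3 = x3 ⊕ t2 = 0 ⊕ 0 = 0
t4 = x5 ∧ t3 = 0 ∧ 0 = 0
t5 = t4 ⊕ x1 = 0 ⊕ 0 = 0
t6 = t5 ∧ t2 = 0 ∧ 0 = 0
t7 = t6 ⊕ x4 = 0 ⊕ 1 = 1
t8 = t1 ∨ t7 = 0 ∨ 1 = 1
t9 = t8 ⊕ x2 = 1 ⊕ 0 = 1
t10 = ¬t9 = ¬1 = 0
So t10 = 0 as required.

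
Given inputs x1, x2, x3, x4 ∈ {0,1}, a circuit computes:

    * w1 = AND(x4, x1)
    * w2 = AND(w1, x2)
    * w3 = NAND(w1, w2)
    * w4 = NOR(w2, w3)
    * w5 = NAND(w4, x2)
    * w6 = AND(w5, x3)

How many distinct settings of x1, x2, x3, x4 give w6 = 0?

8

w6 = AND(w5, x3) must be 0, so at least one of w5, x3 is 0.
Enumerating the 16 input combinations, 8 give w6 = 0 and 8 give w6 = 1.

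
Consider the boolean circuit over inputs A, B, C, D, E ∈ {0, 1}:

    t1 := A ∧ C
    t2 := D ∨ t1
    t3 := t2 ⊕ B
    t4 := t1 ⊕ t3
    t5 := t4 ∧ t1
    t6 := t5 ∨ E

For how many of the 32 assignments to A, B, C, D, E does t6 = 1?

t6 = t5 ∨ E must be 1, so at least one of t5, E is 1.
Enumerating the 32 input combinations, 18 give t6 = 1 and 14 give t6 = 0.

18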